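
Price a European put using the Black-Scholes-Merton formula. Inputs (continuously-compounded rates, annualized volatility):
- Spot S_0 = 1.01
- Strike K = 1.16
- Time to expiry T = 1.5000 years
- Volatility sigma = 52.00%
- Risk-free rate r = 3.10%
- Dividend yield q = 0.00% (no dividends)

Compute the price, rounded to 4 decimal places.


Answer: Price = 0.3158

Derivation:
d1 = (ln(S/K) + (r - q + 0.5*sigma^2) * T) / (sigma * sqrt(T)) = 0.17402420
d2 = d1 - sigma * sqrt(T) = -0.46284314
exp(-rT) = 0.95456456; exp(-qT) = 1.00000000
P = K * exp(-rT) * N(-d2) - S_0 * exp(-qT) * N(-d1)
N(-d1) = 0.43092322; N(-d2) = 0.67826160
P = 1.1600 * 0.95456456 * 0.67826160 - 1.0100 * 1.00000000 * 0.43092322 = 0.3158


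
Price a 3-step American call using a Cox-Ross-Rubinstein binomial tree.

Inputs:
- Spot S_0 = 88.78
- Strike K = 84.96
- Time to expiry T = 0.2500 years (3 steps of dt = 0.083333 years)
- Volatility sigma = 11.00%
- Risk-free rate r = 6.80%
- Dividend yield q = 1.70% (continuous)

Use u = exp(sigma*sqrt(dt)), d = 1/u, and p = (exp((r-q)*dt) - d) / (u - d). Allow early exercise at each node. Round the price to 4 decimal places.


dt = T/N = 0.083333
u = exp(sigma*sqrt(dt)) = 1.032264; d = 1/u = 0.968745
p = (exp((r-q)*dt) - d) / (u - d) = 0.559113
Discount per step: exp(-r*dt) = 0.994349
Stock lattice S(k, i) with i counting down-moves:
  k=0: S(0,0) = 88.7800
  k=1: S(1,0) = 91.6444; S(1,1) = 86.0051
  k=2: S(2,0) = 94.6012; S(2,1) = 88.7800; S(2,2) = 83.3170
  k=3: S(3,0) = 97.6534; S(3,1) = 91.6444; S(3,2) = 86.0051; S(3,3) = 80.7129
Terminal payoffs V(N, i) = max(S_T - K, 0):
  V(3,0) = 12.693373; V(3,1) = 6.684381; V(3,2) = 1.045146; V(3,3) = 0.000000
Backward induction: V(k, i) = exp(-r*dt) * [p * V(k+1, i) + (1-p) * V(k+1, i+1)]; then take max(V_cont, immediate exercise) for American.
  V(2,0) = exp(-r*dt) * [p*12.693373 + (1-p)*6.684381] = 9.987333; exercise = 9.641178; V(2,0) = max -> 9.987333
  V(2,1) = exp(-r*dt) * [p*6.684381 + (1-p)*1.045146] = 4.174396; exercise = 3.820000; V(2,1) = max -> 4.174396
  V(2,2) = exp(-r*dt) * [p*1.045146 + (1-p)*0.000000] = 0.581053; exercise = 0.000000; V(2,2) = max -> 0.581053
  V(1,0) = exp(-r*dt) * [p*9.987333 + (1-p)*4.174396] = 7.382534; exercise = 6.684381; V(1,0) = max -> 7.382534
  V(1,1) = exp(-r*dt) * [p*4.174396 + (1-p)*0.581053] = 2.575503; exercise = 1.045146; V(1,1) = max -> 2.575503
  V(0,0) = exp(-r*dt) * [p*7.382534 + (1-p)*2.575503] = 5.233438; exercise = 3.820000; V(0,0) = max -> 5.233438

Answer: Price = V(0,0) = 5.2334


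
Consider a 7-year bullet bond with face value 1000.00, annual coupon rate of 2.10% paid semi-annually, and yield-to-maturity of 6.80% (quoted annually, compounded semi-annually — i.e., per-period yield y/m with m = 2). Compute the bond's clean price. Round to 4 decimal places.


Coupon per period c = face * coupon_rate / m = 10.500000
Periods per year m = 2; per-period yield y/m = 0.034000
Number of cashflows N = 14
Cashflows (t years, CF_t, discount factor 1/(1+y/m)^(m*t), PV):
  t = 0.5000: CF_t = 10.500000, DF = 0.967118, PV = 10.154739
  t = 1.0000: CF_t = 10.500000, DF = 0.935317, PV = 9.820831
  t = 1.5000: CF_t = 10.500000, DF = 0.904562, PV = 9.497902
  t = 2.0000: CF_t = 10.500000, DF = 0.874818, PV = 9.185592
  t = 2.5000: CF_t = 10.500000, DF = 0.846052, PV = 8.883551
  t = 3.0000: CF_t = 10.500000, DF = 0.818233, PV = 8.591442
  t = 3.5000: CF_t = 10.500000, DF = 0.791327, PV = 8.308938
  t = 4.0000: CF_t = 10.500000, DF = 0.765307, PV = 8.035724
  t = 4.5000: CF_t = 10.500000, DF = 0.740142, PV = 7.771493
  t = 5.0000: CF_t = 10.500000, DF = 0.715805, PV = 7.515951
  t = 5.5000: CF_t = 10.500000, DF = 0.692268, PV = 7.268811
  t = 6.0000: CF_t = 10.500000, DF = 0.669505, PV = 7.029798
  t = 6.5000: CF_t = 10.500000, DF = 0.647490, PV = 6.798644
  t = 7.0000: CF_t = 1010.500000, DF = 0.626199, PV = 632.774217
Price P = sum_t PV_t = 741.637631

Answer: Price = 741.6376


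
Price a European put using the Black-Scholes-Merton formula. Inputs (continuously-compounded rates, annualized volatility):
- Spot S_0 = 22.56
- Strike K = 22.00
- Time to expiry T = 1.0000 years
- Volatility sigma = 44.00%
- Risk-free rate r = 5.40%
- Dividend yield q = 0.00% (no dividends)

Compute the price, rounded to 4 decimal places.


Answer: Price = 2.9806

Derivation:
d1 = (ln(S/K) + (r - q + 0.5*sigma^2) * T) / (sigma * sqrt(T)) = 0.39985448
d2 = d1 - sigma * sqrt(T) = -0.04014552
exp(-rT) = 0.94743211; exp(-qT) = 1.00000000
P = K * exp(-rT) * N(-d2) - S_0 * exp(-qT) * N(-d1)
N(-d1) = 0.34463185; N(-d2) = 0.51601144
P = 22.0000 * 0.94743211 * 0.51601144 - 22.5600 * 1.00000000 * 0.34463185 = 2.9806


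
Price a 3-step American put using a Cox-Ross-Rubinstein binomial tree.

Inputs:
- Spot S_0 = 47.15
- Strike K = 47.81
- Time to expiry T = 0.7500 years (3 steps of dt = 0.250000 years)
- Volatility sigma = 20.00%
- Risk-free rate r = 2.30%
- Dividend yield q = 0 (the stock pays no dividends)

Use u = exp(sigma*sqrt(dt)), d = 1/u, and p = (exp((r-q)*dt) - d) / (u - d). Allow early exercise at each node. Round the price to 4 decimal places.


Answer: Price = V(0,0) = 3.4959

Derivation:
dt = T/N = 0.250000
u = exp(sigma*sqrt(dt)) = 1.105171; d = 1/u = 0.904837
p = (exp((r-q)*dt) - d) / (u - d) = 0.503806
Discount per step: exp(-r*dt) = 0.994266
Stock lattice S(k, i) with i counting down-moves:
  k=0: S(0,0) = 47.1500
  k=1: S(1,0) = 52.1088; S(1,1) = 42.6631
  k=2: S(2,0) = 57.5891; S(2,1) = 47.1500; S(2,2) = 38.6032
  k=3: S(3,0) = 63.6458; S(3,1) = 52.1088; S(3,2) = 42.6631; S(3,3) = 34.9296
Terminal payoffs V(N, i) = max(K - S_T, 0):
  V(3,0) = 0.000000; V(3,1) = 0.000000; V(3,2) = 5.146916; V(3,3) = 12.880421
Backward induction: V(k, i) = exp(-r*dt) * [p * V(k+1, i) + (1-p) * V(k+1, i+1)]; then take max(V_cont, immediate exercise) for American.
  V(2,0) = exp(-r*dt) * [p*0.000000 + (1-p)*0.000000] = 0.000000; exercise = 0.000000; V(2,0) = max -> 0.000000
  V(2,1) = exp(-r*dt) * [p*0.000000 + (1-p)*5.146916] = 2.539228; exercise = 0.660000; V(2,1) = max -> 2.539228
  V(2,2) = exp(-r*dt) * [p*5.146916 + (1-p)*12.880421] = 8.932726; exercise = 9.206845; V(2,2) = max -> 9.206845
  V(1,0) = exp(-r*dt) * [p*0.000000 + (1-p)*2.539228] = 1.252727; exercise = 0.000000; V(1,0) = max -> 1.252727
  V(1,1) = exp(-r*dt) * [p*2.539228 + (1-p)*9.206845] = 5.814134; exercise = 5.146916; V(1,1) = max -> 5.814134
  V(0,0) = exp(-r*dt) * [p*1.252727 + (1-p)*5.814134] = 3.495912; exercise = 0.660000; V(0,0) = max -> 3.495912


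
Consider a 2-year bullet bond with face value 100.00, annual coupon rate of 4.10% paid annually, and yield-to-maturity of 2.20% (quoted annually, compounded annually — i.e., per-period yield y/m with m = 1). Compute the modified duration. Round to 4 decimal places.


Coupon per period c = face * coupon_rate / m = 4.100000
Periods per year m = 1; per-period yield y/m = 0.022000
Number of cashflows N = 2
Cashflows (t years, CF_t, discount factor 1/(1+y/m)^(m*t), PV):
  t = 1.0000: CF_t = 4.100000, DF = 0.978474, PV = 4.011742
  t = 2.0000: CF_t = 104.100000, DF = 0.957411, PV = 99.666438
Price P = sum_t PV_t = 103.678180
First compute Macaulay numerator sum_t t * PV_t:
  t * PV_t at t = 1.0000: 4.011742
  t * PV_t at t = 2.0000: 199.332876
Macaulay duration D = 203.344618 / 103.678180 = 1.961306
Modified duration = D / (1 + y/m) = 1.961306 / (1 + 0.022000) = 1.919086

Answer: Modified duration = 1.9191


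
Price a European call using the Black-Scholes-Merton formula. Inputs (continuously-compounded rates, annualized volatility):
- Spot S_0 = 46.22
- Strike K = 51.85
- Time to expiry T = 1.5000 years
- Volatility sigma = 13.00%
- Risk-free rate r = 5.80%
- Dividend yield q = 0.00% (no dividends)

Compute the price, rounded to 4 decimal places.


d1 = (ln(S/K) + (r - q + 0.5*sigma^2) * T) / (sigma * sqrt(T)) = -0.09589017
d2 = d1 - sigma * sqrt(T) = -0.25510701
exp(-rT) = 0.91667710; exp(-qT) = 1.00000000
C = S_0 * exp(-qT) * N(d1) - K * exp(-rT) * N(d2)
N(d1) = 0.46180390; N(d2) = 0.39932023
C = 46.2200 * 1.00000000 * 0.46180390 - 51.8500 * 0.91667710 * 0.39932023 = 2.3650

Answer: Price = 2.3650


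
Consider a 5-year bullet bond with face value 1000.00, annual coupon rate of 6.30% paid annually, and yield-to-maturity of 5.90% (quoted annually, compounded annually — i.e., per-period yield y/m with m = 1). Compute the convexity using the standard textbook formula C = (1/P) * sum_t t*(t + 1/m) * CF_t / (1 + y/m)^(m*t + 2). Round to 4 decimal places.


Coupon per period c = face * coupon_rate / m = 63.000000
Periods per year m = 1; per-period yield y/m = 0.059000
Number of cashflows N = 5
Cashflows (t years, CF_t, discount factor 1/(1+y/m)^(m*t), PV):
  t = 1.0000: CF_t = 63.000000, DF = 0.944287, PV = 59.490085
  t = 2.0000: CF_t = 63.000000, DF = 0.891678, PV = 56.175718
  t = 3.0000: CF_t = 63.000000, DF = 0.842000, PV = 53.046003
  t = 4.0000: CF_t = 63.000000, DF = 0.795090, PV = 50.090655
  t = 5.0000: CF_t = 1063.000000, DF = 0.750793, PV = 798.092931
Price P = sum_t PV_t = 1016.895392
Convexity numerator sum_t t*(t + 1/m) * CF_t / (1+y/m)^(m*t + 2):
  t = 1.0000: term = 106.092007
  t = 2.0000: term = 300.543929
  t = 3.0000: term = 567.599488
  t = 4.0000: term = 893.294756
  t = 5.0000: term = 21349.258634
Convexity = (1/P) * sum = 23216.788814 / 1016.895392 = 22.831049

Answer: Convexity = 22.8310


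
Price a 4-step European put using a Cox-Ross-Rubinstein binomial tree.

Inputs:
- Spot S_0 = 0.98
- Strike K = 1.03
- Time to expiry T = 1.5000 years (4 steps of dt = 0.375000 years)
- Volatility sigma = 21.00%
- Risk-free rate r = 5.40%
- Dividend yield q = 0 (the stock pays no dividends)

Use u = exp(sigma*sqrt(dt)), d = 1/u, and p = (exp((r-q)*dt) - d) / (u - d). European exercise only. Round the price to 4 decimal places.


dt = T/N = 0.375000
u = exp(sigma*sqrt(dt)) = 1.137233; d = 1/u = 0.879327
p = (exp((r-q)*dt) - d) / (u - d) = 0.547212
Discount per step: exp(-r*dt) = 0.979954
Stock lattice S(k, i) with i counting down-moves:
  k=0: S(0,0) = 0.9800
  k=1: S(1,0) = 1.1145; S(1,1) = 0.8617
  k=2: S(2,0) = 1.2674; S(2,1) = 0.9800; S(2,2) = 0.7578
  k=3: S(3,0) = 1.4414; S(3,1) = 1.1145; S(3,2) = 0.8617; S(3,3) = 0.6663
  k=4: S(4,0) = 1.6392; S(4,1) = 1.2674; S(4,2) = 0.9800; S(4,3) = 0.7578; S(4,4) = 0.5859
Terminal payoffs V(N, i) = max(K - S_T, 0):
  V(4,0) = 0.000000; V(4,1) = 0.000000; V(4,2) = 0.050000; V(4,3) = 0.272248; V(4,4) = 0.444094
Backward induction: V(k, i) = exp(-r*dt) * [p * V(k+1, i) + (1-p) * V(k+1, i+1)].
  V(3,0) = exp(-r*dt) * [p*0.000000 + (1-p)*0.000000] = 0.000000
  V(3,1) = exp(-r*dt) * [p*0.000000 + (1-p)*0.050000] = 0.022186
  V(3,2) = exp(-r*dt) * [p*0.050000 + (1-p)*0.272248] = 0.147612
  V(3,3) = exp(-r*dt) * [p*0.272248 + (1-p)*0.444094] = 0.343040
  V(2,0) = exp(-r*dt) * [p*0.000000 + (1-p)*0.022186] = 0.009844
  V(2,1) = exp(-r*dt) * [p*0.022186 + (1-p)*0.147612] = 0.077394
  V(2,2) = exp(-r*dt) * [p*0.147612 + (1-p)*0.343040] = 0.231366
  V(1,0) = exp(-r*dt) * [p*0.009844 + (1-p)*0.077394] = 0.039619
  V(1,1) = exp(-r*dt) * [p*0.077394 + (1-p)*0.231366] = 0.144162
  V(0,0) = exp(-r*dt) * [p*0.039619 + (1-p)*0.144162] = 0.085212

Answer: Price = V(0,0) = 0.0852


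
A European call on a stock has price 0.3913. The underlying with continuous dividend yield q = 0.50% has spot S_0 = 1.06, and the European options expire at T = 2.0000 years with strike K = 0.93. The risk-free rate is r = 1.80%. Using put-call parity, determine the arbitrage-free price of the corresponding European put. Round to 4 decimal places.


Put-call parity: C - P = S_0 * exp(-qT) - K * exp(-rT).
S_0 * exp(-qT) = 1.0600 * 0.99004983 = 1.04945282
K * exp(-rT) = 0.9300 * 0.96464029 = 0.89711547
P = C - S*exp(-qT) + K*exp(-rT)
P = 0.3913 - 1.04945282 + 0.89711547 = 0.2390

Answer: Put price = 0.2390


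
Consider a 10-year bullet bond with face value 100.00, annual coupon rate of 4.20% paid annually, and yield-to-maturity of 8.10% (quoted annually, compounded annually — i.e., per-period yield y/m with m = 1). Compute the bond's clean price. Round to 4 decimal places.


Coupon per period c = face * coupon_rate / m = 4.200000
Periods per year m = 1; per-period yield y/m = 0.081000
Number of cashflows N = 10
Cashflows (t years, CF_t, discount factor 1/(1+y/m)^(m*t), PV):
  t = 1.0000: CF_t = 4.200000, DF = 0.925069, PV = 3.885291
  t = 2.0000: CF_t = 4.200000, DF = 0.855753, PV = 3.594164
  t = 3.0000: CF_t = 4.200000, DF = 0.791631, PV = 3.324851
  t = 4.0000: CF_t = 4.200000, DF = 0.732314, PV = 3.075718
  t = 5.0000: CF_t = 4.200000, DF = 0.677441, PV = 2.845253
  t = 6.0000: CF_t = 4.200000, DF = 0.626680, PV = 2.632056
  t = 7.0000: CF_t = 4.200000, DF = 0.579722, PV = 2.434834
  t = 8.0000: CF_t = 4.200000, DF = 0.536284, PV = 2.252391
  t = 9.0000: CF_t = 4.200000, DF = 0.496099, PV = 2.083618
  t = 10.0000: CF_t = 104.200000, DF = 0.458926, PV = 47.820133
Price P = sum_t PV_t = 73.948309

Answer: Price = 73.9483


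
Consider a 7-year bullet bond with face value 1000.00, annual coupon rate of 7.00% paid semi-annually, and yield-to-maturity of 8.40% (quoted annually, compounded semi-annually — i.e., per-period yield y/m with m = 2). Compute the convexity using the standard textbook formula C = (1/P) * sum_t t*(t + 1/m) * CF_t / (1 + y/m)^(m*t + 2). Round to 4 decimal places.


Answer: Convexity = 35.6233

Derivation:
Coupon per period c = face * coupon_rate / m = 35.000000
Periods per year m = 2; per-period yield y/m = 0.042000
Number of cashflows N = 14
Cashflows (t years, CF_t, discount factor 1/(1+y/m)^(m*t), PV):
  t = 0.5000: CF_t = 35.000000, DF = 0.959693, PV = 33.589251
  t = 1.0000: CF_t = 35.000000, DF = 0.921010, PV = 32.235366
  t = 1.5000: CF_t = 35.000000, DF = 0.883887, PV = 30.936052
  t = 2.0000: CF_t = 35.000000, DF = 0.848260, PV = 29.689109
  t = 2.5000: CF_t = 35.000000, DF = 0.814069, PV = 28.492427
  t = 3.0000: CF_t = 35.000000, DF = 0.781257, PV = 27.343980
  t = 3.5000: CF_t = 35.000000, DF = 0.749766, PV = 26.241824
  t = 4.0000: CF_t = 35.000000, DF = 0.719545, PV = 25.184092
  t = 4.5000: CF_t = 35.000000, DF = 0.690543, PV = 24.168994
  t = 5.0000: CF_t = 35.000000, DF = 0.662709, PV = 23.194812
  t = 5.5000: CF_t = 35.000000, DF = 0.635997, PV = 22.259896
  t = 6.0000: CF_t = 35.000000, DF = 0.610362, PV = 21.362664
  t = 6.5000: CF_t = 35.000000, DF = 0.585760, PV = 20.501597
  t = 7.0000: CF_t = 1035.000000, DF = 0.562150, PV = 581.824874
Price P = sum_t PV_t = 927.024939
Convexity numerator sum_t t*(t + 1/m) * CF_t / (1+y/m)^(m*t + 2):
  t = 0.5000: term = 15.468026
  t = 1.0000: term = 44.533664
  t = 1.5000: term = 85.477282
  t = 2.0000: term = 136.719901
  t = 2.5000: term = 196.813677
  t = 3.0000: term = 264.432963
  t = 3.5000: term = 338.365916
  t = 4.0000: term = 417.506614
  t = 4.5000: term = 500.847666
  t = 5.0000: term = 587.473269
  t = 5.5000: term = 676.552710
  t = 6.0000: term = 767.334254
  t = 6.5000: term = 859.139440
  t = 7.0000: term = 28133.006710
Convexity = (1/P) * sum = 33023.672092 / 927.024939 = 35.623283


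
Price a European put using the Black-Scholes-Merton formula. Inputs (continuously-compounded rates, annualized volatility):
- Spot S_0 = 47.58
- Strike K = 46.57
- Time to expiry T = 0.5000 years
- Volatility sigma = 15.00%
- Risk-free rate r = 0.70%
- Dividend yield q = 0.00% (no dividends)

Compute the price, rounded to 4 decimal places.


Answer: Price = 1.4559

Derivation:
d1 = (ln(S/K) + (r - q + 0.5*sigma^2) * T) / (sigma * sqrt(T)) = 0.28831994
d2 = d1 - sigma * sqrt(T) = 0.18225392
exp(-rT) = 0.99650612; exp(-qT) = 1.00000000
P = K * exp(-rT) * N(-d2) - S_0 * exp(-qT) * N(-d1)
N(-d1) = 0.38655092; N(-d2) = 0.42769173
P = 46.5700 * 0.99650612 * 0.42769173 - 47.5800 * 1.00000000 * 0.38655092 = 1.4559


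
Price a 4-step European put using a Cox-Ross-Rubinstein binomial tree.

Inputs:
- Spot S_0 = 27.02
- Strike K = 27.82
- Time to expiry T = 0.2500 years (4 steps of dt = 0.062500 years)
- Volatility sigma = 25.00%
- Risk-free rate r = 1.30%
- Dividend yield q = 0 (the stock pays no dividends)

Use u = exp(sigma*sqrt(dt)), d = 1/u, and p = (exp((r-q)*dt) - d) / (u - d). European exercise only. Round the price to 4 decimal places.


Answer: Price = V(0,0) = 1.7793

Derivation:
dt = T/N = 0.062500
u = exp(sigma*sqrt(dt)) = 1.064494; d = 1/u = 0.939413
p = (exp((r-q)*dt) - d) / (u - d) = 0.490878
Discount per step: exp(-r*dt) = 0.999188
Stock lattice S(k, i) with i counting down-moves:
  k=0: S(0,0) = 27.0200
  k=1: S(1,0) = 28.7626; S(1,1) = 25.3829
  k=2: S(2,0) = 30.6177; S(2,1) = 27.0200; S(2,2) = 23.8451
  k=3: S(3,0) = 32.5923; S(3,1) = 28.7626; S(3,2) = 25.3829; S(3,3) = 22.4004
  k=4: S(4,0) = 34.6944; S(4,1) = 30.6177; S(4,2) = 27.0200; S(4,3) = 23.8451; S(4,4) = 21.0432
Terminal payoffs V(N, i) = max(K - S_T, 0):
  V(4,0) = 0.000000; V(4,1) = 0.000000; V(4,2) = 0.800000; V(4,3) = 3.974934; V(4,4) = 6.776803
Backward induction: V(k, i) = exp(-r*dt) * [p * V(k+1, i) + (1-p) * V(k+1, i+1)].
  V(3,0) = exp(-r*dt) * [p*0.000000 + (1-p)*0.000000] = 0.000000
  V(3,1) = exp(-r*dt) * [p*0.000000 + (1-p)*0.800000] = 0.406966
  V(3,2) = exp(-r*dt) * [p*0.800000 + (1-p)*3.974934] = 2.414464
  V(3,3) = exp(-r*dt) * [p*3.974934 + (1-p)*6.776803] = 5.397039
  V(2,0) = exp(-r*dt) * [p*0.000000 + (1-p)*0.406966] = 0.207027
  V(2,1) = exp(-r*dt) * [p*0.406966 + (1-p)*2.414464] = 1.427866
  V(2,2) = exp(-r*dt) * [p*2.414464 + (1-p)*5.397039] = 3.929763
  V(1,0) = exp(-r*dt) * [p*0.207027 + (1-p)*1.427866] = 0.827910
  V(1,1) = exp(-r*dt) * [p*1.427866 + (1-p)*3.929763] = 2.699441
  V(0,0) = exp(-r*dt) * [p*0.827910 + (1-p)*2.699441] = 1.779300


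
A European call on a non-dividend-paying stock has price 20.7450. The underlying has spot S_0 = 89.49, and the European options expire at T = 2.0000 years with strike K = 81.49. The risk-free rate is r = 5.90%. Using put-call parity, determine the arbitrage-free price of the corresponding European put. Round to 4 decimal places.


Answer: Put price = 3.6748

Derivation:
Put-call parity: C - P = S_0 * exp(-qT) - K * exp(-rT).
S_0 * exp(-qT) = 89.4900 * 1.00000000 = 89.49000000
K * exp(-rT) = 81.4900 * 0.88869605 = 72.41984133
P = C - S*exp(-qT) + K*exp(-rT)
P = 20.7450 - 89.49000000 + 72.41984133 = 3.6748


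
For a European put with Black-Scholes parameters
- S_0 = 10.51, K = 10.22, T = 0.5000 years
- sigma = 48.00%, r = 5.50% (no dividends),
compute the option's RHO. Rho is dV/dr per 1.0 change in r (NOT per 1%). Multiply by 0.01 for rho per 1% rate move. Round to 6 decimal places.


Answer: Rho = -2.498079

Derivation:
d1 = 0.3331669132; d2 = -0.0062443418
phi(d1) = 0.3774041578; exp(-qT) = 1.0000000000; exp(-rT) = 0.9728746826
N(-d2) = 0.5024911158
Rho = -K*T*exp(-rT)*N(-d2) = -10.2200 * 0.5000 * 0.9728746826 * 0.5024911158 = -2.498079


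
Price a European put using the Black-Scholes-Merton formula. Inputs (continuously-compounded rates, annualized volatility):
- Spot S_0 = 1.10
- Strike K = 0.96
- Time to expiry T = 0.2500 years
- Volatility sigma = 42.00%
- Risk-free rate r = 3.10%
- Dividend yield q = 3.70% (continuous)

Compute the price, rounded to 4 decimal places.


Answer: Price = 0.0336

Derivation:
d1 = (ln(S/K) + (r - q + 0.5*sigma^2) * T) / (sigma * sqrt(T)) = 0.74610559
d2 = d1 - sigma * sqrt(T) = 0.53610559
exp(-rT) = 0.99227995; exp(-qT) = 0.99079265
P = K * exp(-rT) * N(-d2) - S_0 * exp(-qT) * N(-d1)
N(-d1) = 0.22780182; N(-d2) = 0.29594279
P = 0.9600 * 0.99227995 * 0.29594279 - 1.1000 * 0.99079265 * 0.22780182 = 0.0336


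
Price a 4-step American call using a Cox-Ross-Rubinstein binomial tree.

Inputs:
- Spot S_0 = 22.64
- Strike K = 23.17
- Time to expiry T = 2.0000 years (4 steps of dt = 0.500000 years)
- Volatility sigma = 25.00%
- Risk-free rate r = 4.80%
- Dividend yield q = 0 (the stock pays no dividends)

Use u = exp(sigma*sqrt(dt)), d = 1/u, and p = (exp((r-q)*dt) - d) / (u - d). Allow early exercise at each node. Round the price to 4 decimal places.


dt = T/N = 0.500000
u = exp(sigma*sqrt(dt)) = 1.193365; d = 1/u = 0.837967
p = (exp((r-q)*dt) - d) / (u - d) = 0.524267
Discount per step: exp(-r*dt) = 0.976286
Stock lattice S(k, i) with i counting down-moves:
  k=0: S(0,0) = 22.6400
  k=1: S(1,0) = 27.0178; S(1,1) = 18.9716
  k=2: S(2,0) = 32.2421; S(2,1) = 22.6400; S(2,2) = 15.8975
  k=3: S(3,0) = 38.4765; S(3,1) = 27.0178; S(3,2) = 18.9716; S(3,3) = 13.3216
  k=4: S(4,0) = 45.9165; S(4,1) = 32.2421; S(4,2) = 22.6400; S(4,3) = 15.8975; S(4,4) = 11.1631
Terminal payoffs V(N, i) = max(S_T - K, 0):
  V(4,0) = 22.746523; V(4,1) = 9.072055; V(4,2) = 0.000000; V(4,3) = 0.000000; V(4,4) = 0.000000
Backward induction: V(k, i) = exp(-r*dt) * [p * V(k+1, i) + (1-p) * V(k+1, i+1)]; then take max(V_cont, immediate exercise) for American.
  V(3,0) = exp(-r*dt) * [p*22.746523 + (1-p)*9.072055] = 15.855986; exercise = 15.306526; V(3,0) = max -> 15.855986
  V(3,1) = exp(-r*dt) * [p*9.072055 + (1-p)*0.000000] = 4.643393; exercise = 3.847774; V(3,1) = max -> 4.643393
  V(3,2) = exp(-r*dt) * [p*0.000000 + (1-p)*0.000000] = 0.000000; exercise = 0.000000; V(3,2) = max -> 0.000000
  V(3,3) = exp(-r*dt) * [p*0.000000 + (1-p)*0.000000] = 0.000000; exercise = 0.000000; V(3,3) = max -> 0.000000
  V(2,0) = exp(-r*dt) * [p*15.855986 + (1-p)*4.643393] = 10.272274; exercise = 9.072055; V(2,0) = max -> 10.272274
  V(2,1) = exp(-r*dt) * [p*4.643393 + (1-p)*0.000000] = 2.376650; exercise = 0.000000; V(2,1) = max -> 2.376650
  V(2,2) = exp(-r*dt) * [p*0.000000 + (1-p)*0.000000] = 0.000000; exercise = 0.000000; V(2,2) = max -> 0.000000
  V(1,0) = exp(-r*dt) * [p*10.272274 + (1-p)*2.376650] = 6.361544; exercise = 3.847774; V(1,0) = max -> 6.361544
  V(1,1) = exp(-r*dt) * [p*2.376650 + (1-p)*0.000000] = 1.216452; exercise = 0.000000; V(1,1) = max -> 1.216452
  V(0,0) = exp(-r*dt) * [p*6.361544 + (1-p)*1.216452] = 3.821042; exercise = 0.000000; V(0,0) = max -> 3.821042

Answer: Price = V(0,0) = 3.8210


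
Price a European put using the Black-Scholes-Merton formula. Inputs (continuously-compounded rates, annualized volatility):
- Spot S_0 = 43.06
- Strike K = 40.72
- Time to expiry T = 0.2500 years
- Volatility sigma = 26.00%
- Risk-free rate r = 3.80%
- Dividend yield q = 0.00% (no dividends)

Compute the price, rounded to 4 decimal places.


Answer: Price = 1.0657

Derivation:
d1 = (ln(S/K) + (r - q + 0.5*sigma^2) * T) / (sigma * sqrt(T)) = 0.56788554
d2 = d1 - sigma * sqrt(T) = 0.43788554
exp(-rT) = 0.99054498; exp(-qT) = 1.00000000
P = K * exp(-rT) * N(-d2) - S_0 * exp(-qT) * N(-d1)
N(-d1) = 0.28505635; N(-d2) = 0.33073463
P = 40.7200 * 0.99054498 * 0.33073463 - 43.0600 * 1.00000000 * 0.28505635 = 1.0657


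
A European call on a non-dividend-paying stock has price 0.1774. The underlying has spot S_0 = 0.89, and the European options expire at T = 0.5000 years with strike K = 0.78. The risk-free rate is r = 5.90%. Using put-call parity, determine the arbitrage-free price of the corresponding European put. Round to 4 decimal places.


Put-call parity: C - P = S_0 * exp(-qT) - K * exp(-rT).
S_0 * exp(-qT) = 0.8900 * 1.00000000 = 0.89000000
K * exp(-rT) = 0.7800 * 0.97093088 = 0.75732608
P = C - S*exp(-qT) + K*exp(-rT)
P = 0.1774 - 0.89000000 + 0.75732608 = 0.0447

Answer: Put price = 0.0447


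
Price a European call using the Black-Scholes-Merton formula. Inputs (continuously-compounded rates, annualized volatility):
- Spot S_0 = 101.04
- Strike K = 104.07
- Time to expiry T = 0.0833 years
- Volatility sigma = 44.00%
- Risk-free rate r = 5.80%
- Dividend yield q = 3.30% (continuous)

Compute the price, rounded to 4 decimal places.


d1 = (ln(S/K) + (r - q + 0.5*sigma^2) * T) / (sigma * sqrt(T)) = -0.15277643
d2 = d1 - sigma * sqrt(T) = -0.27976808
exp(-rT) = 0.99518025; exp(-qT) = 0.99725487
C = S_0 * exp(-qT) * N(d1) - K * exp(-rT) * N(d2)
N(d1) = 0.43928729; N(d2) = 0.38982772
C = 101.0400 * 0.99725487 * 0.43928729 - 104.0700 * 0.99518025 * 0.38982772 = 3.8899

Answer: Price = 3.8899


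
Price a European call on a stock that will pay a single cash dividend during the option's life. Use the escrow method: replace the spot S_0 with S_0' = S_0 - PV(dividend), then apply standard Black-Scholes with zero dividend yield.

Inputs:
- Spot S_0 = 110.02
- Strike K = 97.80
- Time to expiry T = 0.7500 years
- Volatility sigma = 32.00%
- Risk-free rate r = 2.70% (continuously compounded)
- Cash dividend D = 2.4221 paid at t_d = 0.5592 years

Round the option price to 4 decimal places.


Answer: Price = 18.0709

Derivation:
PV(D) = D * exp(-r * t_d) = 2.4221 * 0.98501501 = 2.38580485
S_0' = S_0 - PV(D) = 110.0200 - 2.38580485 = 107.63419515
d1 = (ln(S_0'/K) + (r + sigma^2/2)*T) / (sigma*sqrt(T)) = 0.55737330
d2 = d1 - sigma*sqrt(T) = 0.28024517
exp(-rT) = 0.97995365
N(d1) = 0.71136380; N(d2) = 0.61035529
C = S_0' * N(d1) - K * exp(-rT) * N(d2) = 107.63419515 * 0.71136380 - 97.8000 * 0.97995365 * 0.61035529 = 18.0709


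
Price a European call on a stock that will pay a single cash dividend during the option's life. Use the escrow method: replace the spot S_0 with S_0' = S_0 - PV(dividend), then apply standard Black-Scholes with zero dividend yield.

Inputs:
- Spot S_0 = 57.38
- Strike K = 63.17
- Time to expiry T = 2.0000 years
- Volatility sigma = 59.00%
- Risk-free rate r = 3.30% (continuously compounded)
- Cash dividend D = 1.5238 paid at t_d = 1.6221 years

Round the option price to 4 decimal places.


Answer: Price = 17.0497

Derivation:
PV(D) = D * exp(-r * t_d) = 1.5238 * 0.94787817 = 1.44437675
S_0' = S_0 - PV(D) = 57.3800 - 1.44437675 = 55.93562325
d1 = (ln(S_0'/K) + (r + sigma^2/2)*T) / (sigma*sqrt(T)) = 0.35052355
d2 = d1 - sigma*sqrt(T) = -0.48386246
exp(-rT) = 0.93613086
N(d1) = 0.63702709; N(d2) = 0.31424174
C = S_0' * N(d1) - K * exp(-rT) * N(d2) = 55.93562325 * 0.63702709 - 63.1700 * 0.93613086 * 0.31424174 = 17.0497


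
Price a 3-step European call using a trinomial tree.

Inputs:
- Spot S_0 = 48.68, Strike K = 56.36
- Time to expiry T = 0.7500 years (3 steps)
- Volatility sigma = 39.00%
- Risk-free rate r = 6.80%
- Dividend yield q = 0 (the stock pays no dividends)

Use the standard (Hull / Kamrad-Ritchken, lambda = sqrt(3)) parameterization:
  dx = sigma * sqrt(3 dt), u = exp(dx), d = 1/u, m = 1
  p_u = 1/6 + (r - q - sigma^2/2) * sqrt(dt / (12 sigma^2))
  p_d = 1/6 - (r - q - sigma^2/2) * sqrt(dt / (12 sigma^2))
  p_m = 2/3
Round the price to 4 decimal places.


Answer: Price = V(0,0) = 4.9427

Derivation:
dt = T/N = 0.250000; dx = sigma*sqrt(3*dt) = 0.337750
u = exp(dx) = 1.401790; d = 1/u = 0.713374
p_u = 0.163687, p_m = 0.666667, p_d = 0.169646
Discount per step: exp(-r*dt) = 0.983144
Stock lattice S(k, j) with j the centered position index:
  k=0: S(0,+0) = 48.6800
  k=1: S(1,-1) = 34.7270; S(1,+0) = 48.6800; S(1,+1) = 68.2391
  k=2: S(2,-2) = 24.7733; S(2,-1) = 34.7270; S(2,+0) = 48.6800; S(2,+1) = 68.2391; S(2,+2) = 95.6569
  k=3: S(3,-3) = 17.6727; S(3,-2) = 24.7733; S(3,-1) = 34.7270; S(3,+0) = 48.6800; S(3,+1) = 68.2391; S(3,+2) = 95.6569; S(3,+3) = 134.0909
Terminal payoffs V(N, j) = max(S_T - K, 0):
  V(3,-3) = 0.000000; V(3,-2) = 0.000000; V(3,-1) = 0.000000; V(3,+0) = 0.000000; V(3,+1) = 11.879131; V(3,+2) = 39.296924; V(3,+3) = 77.730908
Backward induction: V(k, j) = exp(-r*dt) * [p_u * V(k+1, j+1) + p_m * V(k+1, j) + p_d * V(k+1, j-1)]
  V(2,-2) = exp(-r*dt) * [p_u*0.000000 + p_m*0.000000 + p_d*0.000000] = 0.000000
  V(2,-1) = exp(-r*dt) * [p_u*0.000000 + p_m*0.000000 + p_d*0.000000] = 0.000000
  V(2,+0) = exp(-r*dt) * [p_u*11.879131 + p_m*0.000000 + p_d*0.000000] = 1.911688
  V(2,+1) = exp(-r*dt) * [p_u*39.296924 + p_m*11.879131 + p_d*0.000000] = 14.109913
  V(2,+2) = exp(-r*dt) * [p_u*77.730908 + p_m*39.296924 + p_d*11.879131] = 40.246722
  V(1,-1) = exp(-r*dt) * [p_u*1.911688 + p_m*0.000000 + p_d*0.000000] = 0.307644
  V(1,+0) = exp(-r*dt) * [p_u*14.109913 + p_m*1.911688 + p_d*0.000000] = 3.523659
  V(1,+1) = exp(-r*dt) * [p_u*40.246722 + p_m*14.109913 + p_d*1.911688] = 16.043725
  V(0,+0) = exp(-r*dt) * [p_u*16.043725 + p_m*3.523659 + p_d*0.307644] = 4.942708


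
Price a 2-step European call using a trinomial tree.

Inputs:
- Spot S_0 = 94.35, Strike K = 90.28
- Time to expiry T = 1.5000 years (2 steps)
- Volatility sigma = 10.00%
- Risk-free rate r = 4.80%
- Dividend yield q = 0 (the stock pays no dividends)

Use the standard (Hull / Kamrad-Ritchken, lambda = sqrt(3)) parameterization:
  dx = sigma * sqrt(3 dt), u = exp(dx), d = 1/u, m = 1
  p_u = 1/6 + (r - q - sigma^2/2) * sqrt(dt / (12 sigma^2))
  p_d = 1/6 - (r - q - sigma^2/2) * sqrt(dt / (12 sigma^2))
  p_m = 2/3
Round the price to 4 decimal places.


dt = T/N = 0.750000; dx = sigma*sqrt(3*dt) = 0.150000
u = exp(dx) = 1.161834; d = 1/u = 0.860708
p_u = 0.274167, p_m = 0.666667, p_d = 0.059167
Discount per step: exp(-r*dt) = 0.964640
Stock lattice S(k, j) with j the centered position index:
  k=0: S(0,+0) = 94.3500
  k=1: S(1,-1) = 81.2078; S(1,+0) = 94.3500; S(1,+1) = 109.6191
  k=2: S(2,-2) = 69.8962; S(2,-1) = 81.2078; S(2,+0) = 94.3500; S(2,+1) = 109.6191; S(2,+2) = 127.3592
Terminal payoffs V(N, j) = max(S_T - K, 0):
  V(2,-2) = 0.000000; V(2,-1) = 0.000000; V(2,+0) = 4.070000; V(2,+1) = 19.339061; V(2,+2) = 37.079178
Backward induction: V(k, j) = exp(-r*dt) * [p_u * V(k+1, j+1) + p_m * V(k+1, j) + p_d * V(k+1, j-1)]
  V(1,-1) = exp(-r*dt) * [p_u*4.070000 + p_m*0.000000 + p_d*0.000000] = 1.076402
  V(1,+0) = exp(-r*dt) * [p_u*19.339061 + p_m*4.070000 + p_d*0.000000] = 7.732035
  V(1,+1) = exp(-r*dt) * [p_u*37.079178 + p_m*19.339061 + p_d*4.070000] = 22.475531
  V(0,+0) = exp(-r*dt) * [p_u*22.475531 + p_m*7.732035 + p_d*1.076402] = 10.978010

Answer: Price = V(0,0) = 10.9780


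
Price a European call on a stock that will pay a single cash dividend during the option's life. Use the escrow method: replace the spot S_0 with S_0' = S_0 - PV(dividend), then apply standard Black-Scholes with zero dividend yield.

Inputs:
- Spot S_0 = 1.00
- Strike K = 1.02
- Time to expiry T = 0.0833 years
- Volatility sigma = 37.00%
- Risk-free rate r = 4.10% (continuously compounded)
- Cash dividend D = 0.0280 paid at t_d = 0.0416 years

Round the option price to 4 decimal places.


PV(D) = D * exp(-r * t_d) = 0.0280 * 0.99829585 = 0.02795228
S_0' = S_0 - PV(D) = 1.0000 - 0.02795228 = 0.97204772
d1 = (ln(S_0'/K) + (r + sigma^2/2)*T) / (sigma*sqrt(T)) = -0.36554358
d2 = d1 - sigma*sqrt(T) = -0.47233202
exp(-rT) = 0.99659053
N(d1) = 0.35735284; N(d2) = 0.31834491
C = S_0' * N(d1) - K * exp(-rT) * N(d2) = 0.97204772 * 0.35735284 - 1.0200 * 0.99659053 * 0.31834491 = 0.0238

Answer: Price = 0.0238


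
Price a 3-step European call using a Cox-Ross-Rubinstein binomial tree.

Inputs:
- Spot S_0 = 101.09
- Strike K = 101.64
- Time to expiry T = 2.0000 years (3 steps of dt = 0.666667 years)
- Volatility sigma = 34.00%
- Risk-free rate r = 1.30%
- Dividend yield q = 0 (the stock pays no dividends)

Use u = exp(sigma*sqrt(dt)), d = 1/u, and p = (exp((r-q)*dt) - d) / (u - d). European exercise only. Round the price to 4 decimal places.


dt = T/N = 0.666667
u = exp(sigma*sqrt(dt)) = 1.319970; d = 1/u = 0.757593
p = (exp((r-q)*dt) - d) / (u - d) = 0.446518
Discount per step: exp(-r*dt) = 0.991371
Stock lattice S(k, i) with i counting down-moves:
  k=0: S(0,0) = 101.0900
  k=1: S(1,0) = 133.4357; S(1,1) = 76.5851
  k=2: S(2,0) = 176.1311; S(2,1) = 101.0900; S(2,2) = 58.0203
  k=3: S(3,0) = 232.4878; S(3,1) = 133.4357; S(3,2) = 76.5851; S(3,3) = 43.9558
Terminal payoffs V(N, i) = max(S_T - K, 0):
  V(3,0) = 130.847793; V(3,1) = 31.795744; V(3,2) = 0.000000; V(3,3) = 0.000000
Backward induction: V(k, i) = exp(-r*dt) * [p * V(k+1, i) + (1-p) * V(k+1, i+1)].
  V(2,0) = exp(-r*dt) * [p*130.847793 + (1-p)*31.795744] = 75.368223
  V(2,1) = exp(-r*dt) * [p*31.795744 + (1-p)*0.000000] = 14.074855
  V(2,2) = exp(-r*dt) * [p*0.000000 + (1-p)*0.000000] = 0.000000
  V(1,0) = exp(-r*dt) * [p*75.368223 + (1-p)*14.074855] = 41.085814
  V(1,1) = exp(-r*dt) * [p*14.074855 + (1-p)*0.000000] = 6.230443
  V(0,0) = exp(-r*dt) * [p*41.085814 + (1-p)*6.230443] = 21.605923

Answer: Price = V(0,0) = 21.6059


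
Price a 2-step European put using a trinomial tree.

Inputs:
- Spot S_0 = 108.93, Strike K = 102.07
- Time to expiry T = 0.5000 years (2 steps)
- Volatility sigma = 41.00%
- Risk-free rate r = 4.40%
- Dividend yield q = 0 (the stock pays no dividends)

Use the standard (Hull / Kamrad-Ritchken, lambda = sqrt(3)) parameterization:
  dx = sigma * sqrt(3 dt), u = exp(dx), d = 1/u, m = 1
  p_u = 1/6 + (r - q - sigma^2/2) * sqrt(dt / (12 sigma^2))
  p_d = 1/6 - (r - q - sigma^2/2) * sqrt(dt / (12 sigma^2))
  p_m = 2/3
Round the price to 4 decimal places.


Answer: Price = V(0,0) = 7.6097

Derivation:
dt = T/N = 0.250000; dx = sigma*sqrt(3*dt) = 0.355070
u = exp(dx) = 1.426281; d = 1/u = 0.701124
p_u = 0.152567, p_m = 0.666667, p_d = 0.180766
Discount per step: exp(-r*dt) = 0.989060
Stock lattice S(k, j) with j the centered position index:
  k=0: S(0,+0) = 108.9300
  k=1: S(1,-1) = 76.3734; S(1,+0) = 108.9300; S(1,+1) = 155.3648
  k=2: S(2,-2) = 53.5473; S(2,-1) = 76.3734; S(2,+0) = 108.9300; S(2,+1) = 155.3648; S(2,+2) = 221.5939
Terminal payoffs V(N, j) = max(K - S_T, 0):
  V(2,-2) = 48.522739; V(2,-1) = 25.696555; V(2,+0) = 0.000000; V(2,+1) = 0.000000; V(2,+2) = 0.000000
Backward induction: V(k, j) = exp(-r*dt) * [p_u * V(k+1, j+1) + p_m * V(k+1, j) + p_d * V(k+1, j-1)]
  V(1,-1) = exp(-r*dt) * [p_u*0.000000 + p_m*25.696555 + p_d*48.522739] = 25.618933
  V(1,+0) = exp(-r*dt) * [p_u*0.000000 + p_m*0.000000 + p_d*25.696555] = 4.594247
  V(1,+1) = exp(-r*dt) * [p_u*0.000000 + p_m*0.000000 + p_d*0.000000] = 0.000000
  V(0,+0) = exp(-r*dt) * [p_u*0.000000 + p_m*4.594247 + p_d*25.618933] = 7.609694


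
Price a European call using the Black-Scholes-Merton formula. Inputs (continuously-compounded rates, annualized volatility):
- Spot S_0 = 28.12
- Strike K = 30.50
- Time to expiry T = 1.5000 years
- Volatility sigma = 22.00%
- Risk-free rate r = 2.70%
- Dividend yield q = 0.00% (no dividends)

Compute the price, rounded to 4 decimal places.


d1 = (ln(S/K) + (r - q + 0.5*sigma^2) * T) / (sigma * sqrt(T)) = -0.01649923
d2 = d1 - sigma * sqrt(T) = -0.28594310
exp(-rT) = 0.96030916; exp(-qT) = 1.00000000
C = S_0 * exp(-qT) * N(d1) - K * exp(-rT) * N(d2)
N(d1) = 0.49341806; N(d2) = 0.38746085
C = 28.1200 * 1.00000000 * 0.49341806 - 30.5000 * 0.96030916 * 0.38746085 = 2.5264

Answer: Price = 2.5264


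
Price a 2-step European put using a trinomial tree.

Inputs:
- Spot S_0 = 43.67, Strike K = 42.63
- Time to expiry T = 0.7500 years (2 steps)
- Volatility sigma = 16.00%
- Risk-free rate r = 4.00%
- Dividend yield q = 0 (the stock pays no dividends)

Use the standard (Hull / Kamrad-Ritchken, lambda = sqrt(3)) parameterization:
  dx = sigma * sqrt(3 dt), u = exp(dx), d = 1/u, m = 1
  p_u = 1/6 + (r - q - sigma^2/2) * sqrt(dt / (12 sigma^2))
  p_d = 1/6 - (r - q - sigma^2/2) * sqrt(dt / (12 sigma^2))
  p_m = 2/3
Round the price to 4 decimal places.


Answer: Price = V(0,0) = 1.2299

Derivation:
dt = T/N = 0.375000; dx = sigma*sqrt(3*dt) = 0.169706
u = exp(dx) = 1.184956; d = 1/u = 0.843913
p_u = 0.196719, p_m = 0.666667, p_d = 0.136615
Discount per step: exp(-r*dt) = 0.985112
Stock lattice S(k, j) with j the centered position index:
  k=0: S(0,+0) = 43.6700
  k=1: S(1,-1) = 36.8537; S(1,+0) = 43.6700; S(1,+1) = 51.7470
  k=2: S(2,-2) = 31.1013; S(2,-1) = 36.8537; S(2,+0) = 43.6700; S(2,+1) = 51.7470; S(2,+2) = 61.3180
Terminal payoffs V(N, j) = max(K - S_T, 0):
  V(2,-2) = 11.528685; V(2,-1) = 5.776310; V(2,+0) = 0.000000; V(2,+1) = 0.000000; V(2,+2) = 0.000000
Backward induction: V(k, j) = exp(-r*dt) * [p_u * V(k+1, j+1) + p_m * V(k+1, j) + p_d * V(k+1, j-1)]
  V(1,-1) = exp(-r*dt) * [p_u*0.000000 + p_m*5.776310 + p_d*11.528685] = 5.345080
  V(1,+0) = exp(-r*dt) * [p_u*0.000000 + p_m*0.000000 + p_d*5.776310] = 0.777380
  V(1,+1) = exp(-r*dt) * [p_u*0.000000 + p_m*0.000000 + p_d*0.000000] = 0.000000
  V(0,+0) = exp(-r*dt) * [p_u*0.000000 + p_m*0.777380 + p_d*5.345080] = 1.229882


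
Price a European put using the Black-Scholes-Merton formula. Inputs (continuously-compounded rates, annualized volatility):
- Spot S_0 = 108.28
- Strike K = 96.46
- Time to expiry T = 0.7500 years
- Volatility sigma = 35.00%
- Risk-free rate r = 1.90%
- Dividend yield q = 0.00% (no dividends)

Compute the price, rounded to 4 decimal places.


d1 = (ln(S/K) + (r - q + 0.5*sigma^2) * T) / (sigma * sqrt(T)) = 0.57992212
d2 = d1 - sigma * sqrt(T) = 0.27681323
exp(-rT) = 0.98585105; exp(-qT) = 1.00000000
P = K * exp(-rT) * N(-d2) - S_0 * exp(-qT) * N(-d1)
N(-d1) = 0.28098357; N(-d2) = 0.39096176
P = 96.4600 * 0.98585105 * 0.39096176 - 108.2800 * 1.00000000 * 0.28098357 = 6.7537

Answer: Price = 6.7537


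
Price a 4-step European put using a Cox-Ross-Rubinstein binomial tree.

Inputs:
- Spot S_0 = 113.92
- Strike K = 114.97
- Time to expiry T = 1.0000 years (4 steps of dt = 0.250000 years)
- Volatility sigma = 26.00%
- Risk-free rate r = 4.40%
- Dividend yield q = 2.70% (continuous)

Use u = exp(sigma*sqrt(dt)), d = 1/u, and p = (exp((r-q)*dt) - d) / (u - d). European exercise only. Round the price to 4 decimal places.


dt = T/N = 0.250000
u = exp(sigma*sqrt(dt)) = 1.138828; d = 1/u = 0.878095
p = (exp((r-q)*dt) - d) / (u - d) = 0.483881
Discount per step: exp(-r*dt) = 0.989060
Stock lattice S(k, i) with i counting down-moves:
  k=0: S(0,0) = 113.9200
  k=1: S(1,0) = 129.7353; S(1,1) = 100.0326
  k=2: S(2,0) = 147.7463; S(2,1) = 113.9200; S(2,2) = 87.8382
  k=3: S(3,0) = 168.2577; S(3,1) = 129.7353; S(3,2) = 100.0326; S(3,3) = 77.1303
  k=4: S(4,0) = 191.6166; S(4,1) = 147.7463; S(4,2) = 113.9200; S(4,3) = 87.8382; S(4,4) = 67.7278
Terminal payoffs V(N, i) = max(K - S_T, 0):
  V(4,0) = 0.000000; V(4,1) = 0.000000; V(4,2) = 1.050000; V(4,3) = 27.131803; V(4,4) = 47.242219
Backward induction: V(k, i) = exp(-r*dt) * [p * V(k+1, i) + (1-p) * V(k+1, i+1)].
  V(3,0) = exp(-r*dt) * [p*0.000000 + (1-p)*0.000000] = 0.000000
  V(3,1) = exp(-r*dt) * [p*0.000000 + (1-p)*1.050000] = 0.535997
  V(3,2) = exp(-r*dt) * [p*1.050000 + (1-p)*27.131803] = 14.352575
  V(3,3) = exp(-r*dt) * [p*27.131803 + (1-p)*47.242219] = 37.100818
  V(2,0) = exp(-r*dt) * [p*0.000000 + (1-p)*0.535997] = 0.273612
  V(2,1) = exp(-r*dt) * [p*0.535997 + (1-p)*14.352575] = 7.583126
  V(2,2) = exp(-r*dt) * [p*14.352575 + (1-p)*37.100818] = 25.807930
  V(1,0) = exp(-r*dt) * [p*0.273612 + (1-p)*7.583126] = 4.001930
  V(1,1) = exp(-r*dt) * [p*7.583126 + (1-p)*25.807930] = 16.803443
  V(0,0) = exp(-r*dt) * [p*4.001930 + (1-p)*16.803443] = 10.492980

Answer: Price = V(0,0) = 10.4930


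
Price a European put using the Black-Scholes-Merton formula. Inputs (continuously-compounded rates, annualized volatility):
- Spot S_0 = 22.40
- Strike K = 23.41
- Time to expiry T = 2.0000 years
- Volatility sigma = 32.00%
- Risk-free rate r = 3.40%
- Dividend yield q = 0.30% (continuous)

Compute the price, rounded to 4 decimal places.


Answer: Price = 3.7561

Derivation:
d1 = (ln(S/K) + (r - q + 0.5*sigma^2) * T) / (sigma * sqrt(T)) = 0.26582282
d2 = d1 - sigma * sqrt(T) = -0.18672552
exp(-rT) = 0.93426047; exp(-qT) = 0.99401796
P = K * exp(-rT) * N(-d2) - S_0 * exp(-qT) * N(-d1)
N(-d1) = 0.39518783; N(-d2) = 0.57406208
P = 23.4100 * 0.93426047 * 0.57406208 - 22.4000 * 0.99401796 * 0.39518783 = 3.7561


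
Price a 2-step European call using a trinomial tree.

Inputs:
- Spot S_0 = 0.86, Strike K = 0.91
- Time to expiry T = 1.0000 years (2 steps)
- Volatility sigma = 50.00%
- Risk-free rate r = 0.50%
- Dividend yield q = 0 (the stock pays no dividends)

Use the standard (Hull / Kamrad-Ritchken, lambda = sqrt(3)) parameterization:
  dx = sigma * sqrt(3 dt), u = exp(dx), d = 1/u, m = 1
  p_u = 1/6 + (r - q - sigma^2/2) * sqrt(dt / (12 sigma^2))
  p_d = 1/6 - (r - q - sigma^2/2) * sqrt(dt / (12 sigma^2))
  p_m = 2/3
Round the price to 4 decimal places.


dt = T/N = 0.500000; dx = sigma*sqrt(3*dt) = 0.612372
u = exp(dx) = 1.844803; d = 1/u = 0.542063
p_u = 0.117677, p_m = 0.666667, p_d = 0.215656
Discount per step: exp(-r*dt) = 0.997503
Stock lattice S(k, j) with j the centered position index:
  k=0: S(0,+0) = 0.8600
  k=1: S(1,-1) = 0.4662; S(1,+0) = 0.8600; S(1,+1) = 1.5865
  k=2: S(2,-2) = 0.2527; S(2,-1) = 0.4662; S(2,+0) = 0.8600; S(2,+1) = 1.5865; S(2,+2) = 2.9268
Terminal payoffs V(N, j) = max(S_T - K, 0):
  V(2,-2) = 0.000000; V(2,-1) = 0.000000; V(2,+0) = 0.000000; V(2,+1) = 0.676530; V(2,+2) = 2.016836
Backward induction: V(k, j) = exp(-r*dt) * [p_u * V(k+1, j+1) + p_m * V(k+1, j) + p_d * V(k+1, j-1)]
  V(1,-1) = exp(-r*dt) * [p_u*0.000000 + p_m*0.000000 + p_d*0.000000] = 0.000000
  V(1,+0) = exp(-r*dt) * [p_u*0.676530 + p_m*0.000000 + p_d*0.000000] = 0.079413
  V(1,+1) = exp(-r*dt) * [p_u*2.016836 + p_m*0.676530 + p_d*0.000000] = 0.686637
  V(0,+0) = exp(-r*dt) * [p_u*0.686637 + p_m*0.079413 + p_d*0.000000] = 0.133409

Answer: Price = V(0,0) = 0.1334
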